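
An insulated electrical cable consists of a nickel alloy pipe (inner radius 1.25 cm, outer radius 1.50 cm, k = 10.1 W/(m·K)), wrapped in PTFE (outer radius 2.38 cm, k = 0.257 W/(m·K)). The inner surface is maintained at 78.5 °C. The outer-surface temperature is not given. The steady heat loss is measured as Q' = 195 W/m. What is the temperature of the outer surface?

Sum the resistances:
  R'_nickel alloy = ln(0.0150/0.0125)/(2πk) = 0.1823/(2π·10.1) = 0.002873 m·K/W
  R'_PTFE = ln(0.0238/0.0150)/(2πk) = 0.4616/(2π·0.257) = 0.2859 m·K/W
ΣR = 0.2888 m·K/W
ΔT = Q'·ΣR = 195 × 0.2888 = 56.32 K
Heat flows outward, so T_out = T_in − ΔT = 78.5 − 56.32 = 22.2 °C

T_out = 22.2 °C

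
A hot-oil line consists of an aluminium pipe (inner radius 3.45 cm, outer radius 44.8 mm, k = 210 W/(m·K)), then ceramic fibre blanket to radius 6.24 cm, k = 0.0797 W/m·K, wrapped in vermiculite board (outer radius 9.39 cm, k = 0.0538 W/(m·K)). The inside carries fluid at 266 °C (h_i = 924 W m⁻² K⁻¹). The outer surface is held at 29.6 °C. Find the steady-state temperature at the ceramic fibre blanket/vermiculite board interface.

T = 182 °C

Series thermal resistances, inner to outer:
  R'_conv,in = 1/(2πr h) = 1/(2π·0.0345·924) = 0.004993 m·K/W
  R'_aluminium = ln(0.0448/0.0345)/(2πk) = 0.2612/(2π·210) = 1.980×10^-4 m·K/W
  R'_ceramic fibre blanket = ln(0.0624/0.0448)/(2πk) = 0.3314/(2π·0.0797) = 0.6617 m·K/W
  R'_vermiculite board = ln(0.0939/0.0624)/(2πk) = 0.4087/(2π·0.0538) = 1.209 m·K/W
ΣR = 0.004993 + 1.980×10^-4 + 0.6617 + 1.209 = 1.876 m·K/W
Q' = ΔT/ΣR = (266 °C − 29.6 °C)/1.876 = 126.0 W/m
From the inner boundary to the ceramic fibre blanket/vermiculite board interface, ΣR_partial = 0.6669 m·K/W.
T_interface = T_in − Q'·ΣR_partial = 266 °C − (126.0)(0.6669) = 182 °C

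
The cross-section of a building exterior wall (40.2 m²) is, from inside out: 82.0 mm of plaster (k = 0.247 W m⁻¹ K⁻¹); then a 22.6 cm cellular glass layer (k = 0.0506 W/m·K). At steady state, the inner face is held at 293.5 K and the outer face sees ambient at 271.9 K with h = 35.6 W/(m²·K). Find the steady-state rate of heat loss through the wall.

Q = 180 W

Series thermal resistances, inner to outer:
  R_plaster = L/(kA) = 0.0820/(0.247·40.2) = 0.008258 K/W
  R_cellular glass = L/(kA) = 0.226/(0.0506·40.2) = 0.1111 K/W
  R_conv,out = 1/(hA) = 1/(35.6·40.2) = 6.988×10^-4 K/W
ΣR = 0.008258 + 0.1111 + 6.988×10^-4 = 0.1201 K/W
Q = ΔT/ΣR = (293.5 K − 271.9 K)/0.1201 = 180 W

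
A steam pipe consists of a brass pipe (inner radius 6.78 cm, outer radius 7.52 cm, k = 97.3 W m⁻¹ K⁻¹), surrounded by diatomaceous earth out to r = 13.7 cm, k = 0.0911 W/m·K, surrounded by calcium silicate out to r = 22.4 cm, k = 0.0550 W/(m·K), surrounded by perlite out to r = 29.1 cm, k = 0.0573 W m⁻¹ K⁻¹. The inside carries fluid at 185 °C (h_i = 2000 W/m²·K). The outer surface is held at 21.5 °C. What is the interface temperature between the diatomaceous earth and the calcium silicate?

Resistance network (inner→outer):
  R'_conv,in = 1/(2πr h) = 1/(2π·0.0678·2000) = 0.001174 m·K/W
  R'_brass = ln(0.0752/0.0678)/(2πk) = 0.1036/(2π·97.3) = 1.694×10^-4 m·K/W
  R'_diatomaceous earth = ln(0.137/0.0752)/(2πk) = 0.5998/(2π·0.0911) = 1.048 m·K/W
  R'_calcium silicate = ln(0.224/0.137)/(2πk) = 0.4917/(2π·0.0550) = 1.423 m·K/W
  R'_perlite = ln(0.291/0.224)/(2πk) = 0.2617/(2π·0.0573) = 0.7268 m·K/W
ΣR = 0.001174 + 1.694×10^-4 + 1.048 + 1.423 + 0.7268 = 3.199 m·K/W
Q' = ΔT/ΣR = (185 °C − 21.5 °C)/3.199 = 51.11 W/m
From the inner boundary to the diatomaceous earth/calcium silicate interface, ΣR_partial = 1.049 m·K/W.
T_interface = T_in − Q'·ΣR_partial = 185 °C − (51.11)(1.049) = 131 °C

T = 131 °C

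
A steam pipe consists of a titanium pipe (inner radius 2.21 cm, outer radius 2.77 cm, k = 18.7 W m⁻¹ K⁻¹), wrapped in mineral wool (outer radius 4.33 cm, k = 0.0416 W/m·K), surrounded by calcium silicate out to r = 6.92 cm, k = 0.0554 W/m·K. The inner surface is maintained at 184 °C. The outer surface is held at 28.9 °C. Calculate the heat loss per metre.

Series thermal resistances, inner to outer:
  R'_titanium = ln(0.0277/0.0221)/(2πk) = 0.2259/(2π·18.7) = 0.001922 m·K/W
  R'_mineral wool = ln(0.0433/0.0277)/(2πk) = 0.4467/(2π·0.0416) = 1.709 m·K/W
  R'_calcium silicate = ln(0.0692/0.0433)/(2πk) = 0.4688/(2π·0.0554) = 1.347 m·K/W
ΣR = 0.001922 + 1.709 + 1.347 = 3.058 m·K/W
Q' = ΔT/ΣR = (184 °C − 28.9 °C)/3.058 = 50.7 W/m

Q' = 50.7 W/m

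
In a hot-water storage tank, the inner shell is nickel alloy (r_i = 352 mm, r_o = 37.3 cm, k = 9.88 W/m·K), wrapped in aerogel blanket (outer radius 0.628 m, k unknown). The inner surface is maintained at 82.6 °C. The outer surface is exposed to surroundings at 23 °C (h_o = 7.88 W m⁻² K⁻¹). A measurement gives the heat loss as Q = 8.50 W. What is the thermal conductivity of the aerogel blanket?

ΣR = ΔT/Q = |82.6 − 23|/8.50 = 7.012 K/W
Known resistances:
  R_nickel alloy = (1/0.352 − 1/0.373)/(4πk) = 0.1599/(4π·9.88) = 0.001288 K/W
  R_conv,out = 1/(4πr²h) = 1/(4π·0.628²·7.88) = 0.02561 K/W
R_aerogel blanket = ΣR − ΣR_known = 7.012 − 0.02690 = 6.985 K/W
(1/r₁−1/r₂)/(4πk) = 6.985 ⇒ k = 1.089/(4π·6.985) = 0.0124 W/m·K

k = 0.0124 W/m·K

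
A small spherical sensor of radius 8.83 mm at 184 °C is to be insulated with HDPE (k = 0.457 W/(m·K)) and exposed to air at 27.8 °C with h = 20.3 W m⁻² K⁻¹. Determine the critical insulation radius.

r_cr = 4.50 cm

For a sphere, r_cr = 2k_ins/h = 2·0.457/20.3 = 0.0450 m = 4.50 cm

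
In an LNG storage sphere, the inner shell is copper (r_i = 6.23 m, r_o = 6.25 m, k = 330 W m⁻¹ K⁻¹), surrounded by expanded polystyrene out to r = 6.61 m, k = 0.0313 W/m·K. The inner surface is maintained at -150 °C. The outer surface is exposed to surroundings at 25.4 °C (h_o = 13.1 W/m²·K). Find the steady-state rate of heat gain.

Resistance network (inner→outer):
  R_copper = (1/6.23 − 1/6.25)/(4πk) = 5.136×10^-4/(4π·330) = 1.239×10^-7 K/W
  R_expanded polystyrene = (1/6.25 − 1/6.61)/(4πk) = 0.008714/(4π·0.0313) = 0.02215 K/W
  R_conv,out = 1/(4πr²h) = 1/(4π·6.61²·13.1) = 1.390×10^-4 K/W
ΣR = 1.239×10^-7 + 0.02215 + 1.390×10^-4 = 0.02229 K/W
Q = ΔT/ΣR = (-150 °C − 25.4 °C)/0.02229 = -7870 W
(Negative Q ⇒ heat flows inward; heat gain = 7870 W.)

Q = 7870 W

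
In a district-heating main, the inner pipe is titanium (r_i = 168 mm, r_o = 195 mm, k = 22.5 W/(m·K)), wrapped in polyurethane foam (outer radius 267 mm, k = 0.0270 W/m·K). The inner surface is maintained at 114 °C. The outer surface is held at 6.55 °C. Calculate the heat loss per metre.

Q' = 58.0 W/m

Treat each layer as a resistance in series:
  R'_titanium = ln(0.195/0.168)/(2πk) = 0.1490/(2π·22.5) = 0.001054 m·K/W
  R'_polyurethane foam = ln(0.267/0.195)/(2πk) = 0.3142/(2π·0.0270) = 1.852 m·K/W
ΣR = 0.001054 + 1.852 = 1.853 m·K/W
Q' = ΔT/ΣR = (114 °C − 6.55 °C)/1.853 = 58.0 W/m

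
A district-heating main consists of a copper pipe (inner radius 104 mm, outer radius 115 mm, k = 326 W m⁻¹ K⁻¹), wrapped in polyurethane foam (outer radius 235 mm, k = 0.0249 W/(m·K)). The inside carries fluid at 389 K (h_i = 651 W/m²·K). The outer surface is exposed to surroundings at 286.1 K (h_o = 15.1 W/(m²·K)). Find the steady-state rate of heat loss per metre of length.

Q' = 22.3 W/m

Resistance network (inner→outer):
  R'_conv,in = 1/(2πr h) = 1/(2π·0.104·651) = 0.002351 m·K/W
  R'_copper = ln(0.115/0.104)/(2πk) = 0.1005/(2π·326) = 4.908×10^-5 m·K/W
  R'_polyurethane foam = ln(0.235/0.115)/(2πk) = 0.7147/(2π·0.0249) = 4.568 m·K/W
  R'_conv,out = 1/(2πr h) = 1/(2π·0.235·15.1) = 0.04485 m·K/W
ΣR = 0.002351 + 4.908×10^-5 + 4.568 + 0.04485 = 4.615 m·K/W
Q' = ΔT/ΣR = (389 K − 286.1 K)/4.615 = 22.3 W/m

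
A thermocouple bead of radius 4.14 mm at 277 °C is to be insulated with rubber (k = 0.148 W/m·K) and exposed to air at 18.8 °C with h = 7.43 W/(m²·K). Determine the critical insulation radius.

r_cr = 3.98 cm

For a sphere, r_cr = 2k_ins/h = 2·0.148/7.43 = 0.0398 m = 3.98 cm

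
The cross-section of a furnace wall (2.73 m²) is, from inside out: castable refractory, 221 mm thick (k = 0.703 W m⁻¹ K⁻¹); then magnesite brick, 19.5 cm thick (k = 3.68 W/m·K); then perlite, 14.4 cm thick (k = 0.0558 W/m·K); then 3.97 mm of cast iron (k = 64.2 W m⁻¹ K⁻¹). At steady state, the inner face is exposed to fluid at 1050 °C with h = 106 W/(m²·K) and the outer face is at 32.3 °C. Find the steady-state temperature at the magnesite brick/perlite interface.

Series thermal resistances, inner to outer:
  R_conv,in = 1/(hA) = 1/(106·2.73) = 0.003456 K/W
  R_castable refractory = L/(kA) = 0.221/(0.703·2.73) = 0.1152 K/W
  R_magnesite brick = L/(kA) = 0.195/(3.68·2.73) = 0.01941 K/W
  R_perlite = L/(kA) = 0.144/(0.0558·2.73) = 0.9453 K/W
  R_cast iron = L/(kA) = 0.00397/(64.2·2.73) = 2.265×10^-5 K/W
ΣR = 0.003456 + 0.1152 + 0.01941 + 0.9453 + 2.265×10^-5 = 1.083 K/W
Q = ΔT/ΣR = (1050 °C − 32.3 °C)/1.083 = 939.7 W
From the inner boundary to the magnesite brick/perlite interface, ΣR_partial = 0.1381 K/W.
T_interface = T_in − Q·ΣR_partial = 1050 °C − (939.7)(0.1381) = 920 °C

T = 920 °C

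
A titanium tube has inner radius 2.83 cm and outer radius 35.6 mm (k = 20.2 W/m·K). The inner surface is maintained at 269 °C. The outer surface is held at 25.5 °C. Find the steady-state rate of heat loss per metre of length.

Q' = 2πk·ΔT/ln(r₂/r₁) = 2π × 20.2 × 243.5 / ln(0.0356/0.0283) = 1.35×10^5 W/m

Q' = 135 kW/m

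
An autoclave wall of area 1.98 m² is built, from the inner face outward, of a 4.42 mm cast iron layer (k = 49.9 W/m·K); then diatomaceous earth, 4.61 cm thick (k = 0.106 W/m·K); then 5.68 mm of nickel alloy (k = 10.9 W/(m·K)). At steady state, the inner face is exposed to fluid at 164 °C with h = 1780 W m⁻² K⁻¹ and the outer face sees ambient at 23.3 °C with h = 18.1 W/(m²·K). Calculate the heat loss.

Series thermal resistances, inner to outer:
  R_conv,in = 1/(hA) = 1/(1780·1.98) = 2.837×10^-4 K/W
  R_cast iron = L/(kA) = 0.00442/(49.9·1.98) = 4.474×10^-5 K/W
  R_diatomaceous earth = L/(kA) = 0.0461/(0.106·1.98) = 0.2196 K/W
  R_nickel alloy = L/(kA) = 0.00568/(10.9·1.98) = 2.632×10^-4 K/W
  R_conv,out = 1/(hA) = 1/(18.1·1.98) = 0.02790 K/W
ΣR = 2.837×10^-4 + 4.474×10^-5 + 0.2196 + 2.632×10^-4 + 0.02790 = 0.2481 K/W
Q = ΔT/ΣR = (164 °C − 23.3 °C)/0.2481 = 567 W

Q = 567 W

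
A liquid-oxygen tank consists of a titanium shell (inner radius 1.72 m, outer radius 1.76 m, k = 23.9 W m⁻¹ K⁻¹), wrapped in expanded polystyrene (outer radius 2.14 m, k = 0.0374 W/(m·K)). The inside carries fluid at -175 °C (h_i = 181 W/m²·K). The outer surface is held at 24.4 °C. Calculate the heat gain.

Treat each layer as a resistance in series:
  R_conv,in = 1/(4πr²h) = 1/(4π·1.72²·181) = 1.486×10^-4 K/W
  R_titanium = (1/1.72 − 1/1.76)/(4πk) = 0.01321/(4π·23.9) = 4.400×10^-5 K/W
  R_expanded polystyrene = (1/1.76 − 1/2.14)/(4πk) = 0.1009/(4π·0.0374) = 0.2147 K/W
ΣR = 1.486×10^-4 + 4.400×10^-5 + 0.2147 = 0.2149 K/W
Q = ΔT/ΣR = (-175 °C − 24.4 °C)/0.2149 = -928 W
(Negative Q ⇒ heat flows inward; heat gain = 928 W.)

Q = 928 W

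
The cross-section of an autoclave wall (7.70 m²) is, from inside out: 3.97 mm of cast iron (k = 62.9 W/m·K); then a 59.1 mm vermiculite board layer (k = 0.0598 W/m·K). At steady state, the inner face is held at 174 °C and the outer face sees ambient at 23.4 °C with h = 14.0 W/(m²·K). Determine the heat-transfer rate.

Treat each layer as a resistance in series:
  R_cast iron = L/(kA) = 0.00397/(62.9·7.70) = 8.197×10^-6 K/W
  R_vermiculite board = L/(kA) = 0.0591/(0.0598·7.70) = 0.1283 K/W
  R_conv,out = 1/(hA) = 1/(14.0·7.70) = 0.009276 K/W
ΣR = 8.197×10^-6 + 0.1283 + 0.009276 = 0.1376 K/W
Q = ΔT/ΣR = (174 °C − 23.4 °C)/0.1376 = 1090 W

Q = 1090 W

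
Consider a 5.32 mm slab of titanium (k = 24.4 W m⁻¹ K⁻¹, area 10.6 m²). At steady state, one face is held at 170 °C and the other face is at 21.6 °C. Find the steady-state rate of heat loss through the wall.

Q = kA·ΔT/L = 24.4 × 10.6 × |170 °C − 21.6 °C| / 0.00532 = 7.21×10^6 W

Q = 7.21×10^6 W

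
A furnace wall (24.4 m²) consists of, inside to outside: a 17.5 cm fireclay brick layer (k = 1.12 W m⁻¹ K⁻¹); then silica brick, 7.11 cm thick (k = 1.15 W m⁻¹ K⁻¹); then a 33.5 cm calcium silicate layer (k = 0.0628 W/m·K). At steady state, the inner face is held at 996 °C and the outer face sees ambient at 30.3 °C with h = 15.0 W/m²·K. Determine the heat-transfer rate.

Series thermal resistances, inner to outer:
  R_fireclay brick = L/(kA) = 0.175/(1.12·24.4) = 0.006404 K/W
  R_silica brick = L/(kA) = 0.0711/(1.15·24.4) = 0.002534 K/W
  R_calcium silicate = L/(kA) = 0.335/(0.0628·24.4) = 0.2186 K/W
  R_conv,out = 1/(hA) = 1/(15.0·24.4) = 0.002732 K/W
ΣR = 0.006404 + 0.002534 + 0.2186 + 0.002732 = 0.2303 K/W
Q = ΔT/ΣR = (996 °C − 30.3 °C)/0.2303 = 4190 W

Q = 4.19 kW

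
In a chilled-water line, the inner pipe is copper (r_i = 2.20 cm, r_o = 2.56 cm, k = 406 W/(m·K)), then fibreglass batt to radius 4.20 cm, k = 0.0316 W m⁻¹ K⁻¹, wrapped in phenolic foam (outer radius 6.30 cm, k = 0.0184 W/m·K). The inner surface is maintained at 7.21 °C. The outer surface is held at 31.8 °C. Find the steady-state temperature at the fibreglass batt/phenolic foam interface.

Treat each layer as a resistance in series:
  R'_copper = ln(0.0256/0.0220)/(2πk) = 0.1515/(2π·406) = 5.941×10^-5 m·K/W
  R'_fibreglass batt = ln(0.0420/0.0256)/(2πk) = 0.4951/(2π·0.0316) = 2.493 m·K/W
  R'_phenolic foam = ln(0.0630/0.0420)/(2πk) = 0.4055/(2π·0.0184) = 3.507 m·K/W
ΣR = 5.941×10^-5 + 2.493 + 3.507 = 6.000 m·K/W
Q' = ΔT/ΣR = (7.21 °C − 31.8 °C)/6.000 = -4.098 W/m
From the inner boundary to the fibreglass batt/phenolic foam interface, ΣR_partial = 2.493 m·K/W.
T_interface = T_in − Q'·ΣR_partial = 7.21 °C − (-4.098)(2.493) = 17.4 °C

T = 17.4 °C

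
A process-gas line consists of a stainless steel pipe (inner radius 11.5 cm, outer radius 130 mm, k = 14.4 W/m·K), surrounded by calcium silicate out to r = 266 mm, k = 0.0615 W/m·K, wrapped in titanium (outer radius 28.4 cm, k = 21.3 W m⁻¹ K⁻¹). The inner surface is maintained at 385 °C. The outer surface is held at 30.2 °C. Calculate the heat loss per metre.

Treat each layer as a resistance in series:
  R'_stainless steel = ln(0.130/0.115)/(2πk) = 0.1226/(2π·14.4) = 0.001355 m·K/W
  R'_calcium silicate = ln(0.266/0.130)/(2πk) = 0.7160/(2π·0.0615) = 1.853 m·K/W
  R'_titanium = ln(0.284/0.266)/(2πk) = 0.06548/(2π·21.3) = 4.893×10^-4 m·K/W
ΣR = 0.001355 + 1.853 + 4.893×10^-4 = 1.855 m·K/W
Q' = ΔT/ΣR = (385 °C − 30.2 °C)/1.855 = 191 W/m

Q' = 191 W/m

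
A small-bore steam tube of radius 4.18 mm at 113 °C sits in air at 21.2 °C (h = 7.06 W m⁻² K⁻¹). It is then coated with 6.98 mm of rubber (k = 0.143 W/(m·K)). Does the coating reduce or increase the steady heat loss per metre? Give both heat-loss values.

Critical radius for a cylinder: r_cr = k/h = 0.0203 m = 2.03 cm.
Outer radius after coating: r₂ = 0.00418 + 0.00698 = 0.01116 m.
Since r₁ < r_cr and r₂ ≤ r_cr, the coating moves toward the maximum at r_cr — heat loss rises.
Bare: R = 1/(2πr₁h) = 5.393 m·K/W; Q = 91.8/5.393 = 17.0 W/m.
Coated: R = R_cond + R_conv = 3.113 m·K/W; Q = 91.8/3.113 = 29.5 W/m.

increases: 17.0 → 29.5 W/m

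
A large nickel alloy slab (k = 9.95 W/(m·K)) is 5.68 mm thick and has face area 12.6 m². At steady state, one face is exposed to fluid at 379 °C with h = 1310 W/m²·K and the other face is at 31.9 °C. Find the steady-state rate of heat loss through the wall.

Q = 3280 kW

Resistance network (inner→outer):
  R_conv,in = 1/(hA) = 1/(1310·12.6) = 6.058×10^-5 K/W
  R_nickel alloy = L/(kA) = 0.00568/(9.95·12.6) = 4.531×10^-5 K/W
ΣR = 6.058×10^-5 + 4.531×10^-5 = 1.059×10^-4 K/W
Q = ΔT/ΣR = (379 °C − 31.9 °C)/1.059×10^-4 = 3.28×10^6 W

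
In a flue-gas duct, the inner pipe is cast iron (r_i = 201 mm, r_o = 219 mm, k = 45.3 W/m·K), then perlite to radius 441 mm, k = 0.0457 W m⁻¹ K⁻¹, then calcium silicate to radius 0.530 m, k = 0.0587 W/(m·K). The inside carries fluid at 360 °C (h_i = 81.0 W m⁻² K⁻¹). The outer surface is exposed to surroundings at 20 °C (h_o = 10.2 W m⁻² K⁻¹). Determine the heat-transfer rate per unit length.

Q' = 114 W/m

Resistance network (inner→outer):
  R'_conv,in = 1/(2πr h) = 1/(2π·0.201·81.0) = 0.009776 m·K/W
  R'_cast iron = ln(0.219/0.201)/(2πk) = 0.08577/(2π·45.3) = 3.013×10^-4 m·K/W
  R'_perlite = ln(0.441/0.219)/(2πk) = 0.7000/(2π·0.0457) = 2.438 m·K/W
  R'_calcium silicate = ln(0.530/0.441)/(2πk) = 0.1838/(2π·0.0587) = 0.4984 m·K/W
  R'_conv,out = 1/(2πr h) = 1/(2π·0.530·10.2) = 0.02944 m·K/W
ΣR = 0.009776 + 3.013×10^-4 + 2.438 + 0.4984 + 0.02944 = 2.976 m·K/W
Q' = ΔT/ΣR = (360 °C − 20 °C)/2.976 = 114 W/m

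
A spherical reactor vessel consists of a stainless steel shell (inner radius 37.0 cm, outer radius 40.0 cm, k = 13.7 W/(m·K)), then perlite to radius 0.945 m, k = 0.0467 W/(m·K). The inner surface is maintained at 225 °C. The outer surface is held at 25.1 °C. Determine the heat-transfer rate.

Q = 81.3 W

Resistance network (inner→outer):
  R_stainless steel = (1/0.370 − 1/0.400)/(4πk) = 0.2027/(4π·13.7) = 0.001177 K/W
  R_perlite = (1/0.400 − 1/0.945)/(4πk) = 1.442/(4π·0.0467) = 2.457 K/W
ΣR = 0.001177 + 2.457 = 2.458 K/W
Q = ΔT/ΣR = (225 °C − 25.1 °C)/2.458 = 81.3 W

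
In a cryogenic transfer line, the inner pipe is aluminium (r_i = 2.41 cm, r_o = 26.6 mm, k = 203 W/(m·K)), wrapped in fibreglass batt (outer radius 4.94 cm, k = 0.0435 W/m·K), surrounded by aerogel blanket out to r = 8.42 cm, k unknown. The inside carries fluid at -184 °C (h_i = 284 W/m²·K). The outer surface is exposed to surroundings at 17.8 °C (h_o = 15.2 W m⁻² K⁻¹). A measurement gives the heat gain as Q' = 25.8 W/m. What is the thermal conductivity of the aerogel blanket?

k = 0.0157 W/m·K

ΣR = ΔT/Q' = |-184 − 17.8|/25.8 = 7.822 m·K/W
Known resistances:
  R'_conv,in = 1/(2πr h) = 1/(2π·0.0241·284) = 0.02325 m·K/W
  R'_aluminium = ln(0.0266/0.0241)/(2πk) = 0.09870/(2π·203) = 7.738×10^-5 m·K/W
  R'_fibreglass batt = ln(0.0494/0.0266)/(2πk) = 0.6190/(2π·0.0435) = 2.265 m·K/W
  R'_conv,out = 1/(2πr h) = 1/(2π·0.0842·15.2) = 0.1244 m·K/W
R_aerogel blanket = ΣR − ΣR_known = 7.822 − 2.413 = 5.409 m·K/W
ln(r₂/r₁)/(2πk) = 5.409 ⇒ k = 0.5332/(2π·5.409) = 0.0157 W/m·K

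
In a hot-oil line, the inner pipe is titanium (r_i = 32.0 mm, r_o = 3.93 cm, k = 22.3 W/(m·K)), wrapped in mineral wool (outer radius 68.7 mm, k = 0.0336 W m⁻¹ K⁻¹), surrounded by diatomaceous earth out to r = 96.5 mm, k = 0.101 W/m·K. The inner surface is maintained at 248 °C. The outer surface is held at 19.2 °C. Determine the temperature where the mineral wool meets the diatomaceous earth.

T = 57.7 °C

Resistance network (inner→outer):
  R'_titanium = ln(0.0393/0.0320)/(2πk) = 0.2055/(2π·22.3) = 0.001467 m·K/W
  R'_mineral wool = ln(0.0687/0.0393)/(2πk) = 0.5585/(2π·0.0336) = 2.646 m·K/W
  R'_diatomaceous earth = ln(0.0965/0.0687)/(2πk) = 0.3398/(2π·0.101) = 0.5354 m·K/W
ΣR = 0.001467 + 2.646 + 0.5354 = 3.183 m·K/W
Q' = ΔT/ΣR = (248 °C − 19.2 °C)/3.183 = 71.88 W/m
From the inner boundary to the mineral wool/diatomaceous earth interface, ΣR_partial = 2.647 m·K/W.
T_interface = T_in − Q'·ΣR_partial = 248 °C − (71.88)(2.647) = 57.7 °C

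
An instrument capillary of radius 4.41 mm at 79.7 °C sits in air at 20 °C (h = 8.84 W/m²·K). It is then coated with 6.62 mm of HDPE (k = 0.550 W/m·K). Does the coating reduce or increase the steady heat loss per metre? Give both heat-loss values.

increases: 14.6 → 31.5 W/m

Critical radius for a cylinder: r_cr = k/h = 0.0622 m = 6.22 cm.
Outer radius after coating: r₂ = 0.00441 + 0.00662 = 0.01103 m.
Since r₁ < r_cr and r₂ ≤ r_cr, the coating moves toward the maximum at r_cr — heat loss rises.
Bare: R = 1/(2πr₁h) = 4.083 m·K/W; Q = 59.7/4.083 = 14.6 W/m.
Coated: R = R_cond + R_conv = 1.898 m·K/W; Q = 59.7/1.898 = 31.5 W/m.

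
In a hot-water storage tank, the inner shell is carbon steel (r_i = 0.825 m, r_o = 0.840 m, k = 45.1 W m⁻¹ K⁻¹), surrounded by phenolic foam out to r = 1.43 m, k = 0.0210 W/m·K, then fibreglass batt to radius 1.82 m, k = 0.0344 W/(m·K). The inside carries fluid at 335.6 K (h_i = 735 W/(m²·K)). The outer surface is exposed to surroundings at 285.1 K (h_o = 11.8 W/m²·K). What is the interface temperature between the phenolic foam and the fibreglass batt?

T = 293.1 K

Series thermal resistances, inner to outer:
  R_conv,in = 1/(4πr²h) = 1/(4π·0.825²·735) = 1.591×10^-4 K/W
  R_carbon steel = (1/0.825 − 1/0.840)/(4πk) = 0.02165/(4π·45.1) = 3.819×10^-5 K/W
  R_phenolic foam = (1/0.840 − 1/1.43)/(4πk) = 0.4912/(4π·0.0210) = 1.861 K/W
  R_fibreglass batt = (1/1.43 − 1/1.82)/(4πk) = 0.1499/(4π·0.0344) = 0.3466 K/W
  R_conv,out = 1/(4πr²h) = 1/(4π·1.82²·11.8) = 0.002036 K/W
ΣR = 1.591×10^-4 + 3.819×10^-5 + 1.861 + 0.3466 + 0.002036 = 2.210 K/W
Q = ΔT/ΣR = (335.6 K − 285.1 K)/2.210 = 22.85 W
From the inner boundary to the phenolic foam/fibreglass batt interface, ΣR_partial = 1.861 K/W.
T_interface = T_in − Q·ΣR_partial = 335.6 K − (22.85)(1.861) = 293.1 K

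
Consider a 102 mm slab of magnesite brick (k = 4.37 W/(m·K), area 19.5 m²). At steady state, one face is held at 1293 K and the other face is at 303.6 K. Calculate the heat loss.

Q = kA·ΔT/L = 4.37 × 19.5 × |1293 K − 303.6 K| / 0.102 = 8.27×10^5 W

Q = 827 kW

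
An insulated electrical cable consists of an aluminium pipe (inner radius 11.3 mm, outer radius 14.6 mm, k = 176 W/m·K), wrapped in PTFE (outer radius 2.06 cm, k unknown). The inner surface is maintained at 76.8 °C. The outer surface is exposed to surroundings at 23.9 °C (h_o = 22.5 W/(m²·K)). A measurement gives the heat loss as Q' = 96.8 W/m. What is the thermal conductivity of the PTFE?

k = 0.270 W/m·K

ΣR = ΔT/Q' = |76.8 − 23.9|/96.8 = 0.5465 m·K/W
Known resistances:
  R'_aluminium = ln(0.0146/0.0113)/(2πk) = 0.2562/(2π·176) = 2.317×10^-4 m·K/W
  R'_conv,out = 1/(2πr h) = 1/(2π·0.0206·22.5) = 0.3434 m·K/W
R_PTFE = ΣR − ΣR_known = 0.5465 − 0.3436 = 0.2029 m·K/W
ln(r₂/r₁)/(2πk) = 0.2029 ⇒ k = 0.3443/(2π·0.2029) = 0.270 W/m·K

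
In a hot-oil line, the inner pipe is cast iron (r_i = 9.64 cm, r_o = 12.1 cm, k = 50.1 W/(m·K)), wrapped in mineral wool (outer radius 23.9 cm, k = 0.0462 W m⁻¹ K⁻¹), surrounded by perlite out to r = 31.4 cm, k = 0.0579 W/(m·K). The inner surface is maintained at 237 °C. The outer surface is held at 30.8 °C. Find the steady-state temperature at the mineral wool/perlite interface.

T = 80.8 °C

Series thermal resistances, inner to outer:
  R'_cast iron = ln(0.121/0.0964)/(2πk) = 0.2273/(2π·50.1) = 7.220×10^-4 m·K/W
  R'_mineral wool = ln(0.239/0.121)/(2πk) = 0.6807/(2π·0.0462) = 2.345 m·K/W
  R'_perlite = ln(0.314/0.239)/(2πk) = 0.2729/(2π·0.0579) = 0.7502 m·K/W
ΣR = 7.220×10^-4 + 2.345 + 0.7502 = 3.096 m·K/W
Q' = ΔT/ΣR = (237 °C − 30.8 °C)/3.096 = 66.60 W/m
From the inner boundary to the mineral wool/perlite interface, ΣR_partial = 2.346 m·K/W.
T_interface = T_in − Q'·ΣR_partial = 237 °C − (66.60)(2.346) = 80.8 °C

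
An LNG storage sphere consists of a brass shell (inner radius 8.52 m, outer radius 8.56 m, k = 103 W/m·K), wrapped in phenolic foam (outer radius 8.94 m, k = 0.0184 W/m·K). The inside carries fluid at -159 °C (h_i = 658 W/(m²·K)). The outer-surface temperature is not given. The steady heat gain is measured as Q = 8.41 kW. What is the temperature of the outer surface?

Sum the resistances:
  R_conv,in = 1/(4πr²h) = 1/(4π·8.52²·658) = 1.666×10^-6 K/W
  R_brass = (1/8.52 − 1/8.56)/(4πk) = 5.485×10^-4/(4π·103) = 4.237×10^-7 K/W
  R_phenolic foam = (1/8.56 − 1/8.94)/(4πk) = 0.004966/(4π·0.0184) = 0.02148 K/W
ΣR = 0.02148 K/W
ΔT = Q·ΣR = 8410 × 0.02148 = 180.6 K
Heat flows inward, so T_out = T_in + ΔT = -159 + 180.6 = 21.6 °C

T_out = 21.6 °C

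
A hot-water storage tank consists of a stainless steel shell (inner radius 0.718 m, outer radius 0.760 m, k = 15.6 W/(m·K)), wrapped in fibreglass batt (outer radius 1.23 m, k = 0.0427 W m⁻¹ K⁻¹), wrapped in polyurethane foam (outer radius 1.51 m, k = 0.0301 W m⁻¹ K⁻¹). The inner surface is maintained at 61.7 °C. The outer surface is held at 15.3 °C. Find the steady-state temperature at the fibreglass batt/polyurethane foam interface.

T = 29.1 °C

Treat each layer as a resistance in series:
  R_stainless steel = (1/0.718 − 1/0.760)/(4πk) = 0.07697/(4π·15.6) = 3.926×10^-4 K/W
  R_fibreglass batt = (1/0.760 − 1/1.23)/(4πk) = 0.5028/(4π·0.0427) = 0.9370 K/W
  R_polyurethane foam = (1/1.23 − 1/1.51)/(4πk) = 0.1508/(4π·0.0301) = 0.3986 K/W
ΣR = 3.926×10^-4 + 0.9370 + 0.3986 = 1.336 K/W
Q = ΔT/ΣR = (61.7 °C − 15.3 °C)/1.336 = 34.73 W
From the inner boundary to the fibreglass batt/polyurethane foam interface, ΣR_partial = 0.9374 K/W.
T_interface = T_in − Q·ΣR_partial = 61.7 °C − (34.73)(0.9374) = 29.1 °C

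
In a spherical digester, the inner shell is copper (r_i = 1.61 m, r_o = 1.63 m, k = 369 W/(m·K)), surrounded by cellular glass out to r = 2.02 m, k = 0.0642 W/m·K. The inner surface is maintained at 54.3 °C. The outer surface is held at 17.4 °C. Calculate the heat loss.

Treat each layer as a resistance in series:
  R_copper = (1/1.61 − 1/1.63)/(4πk) = 0.007621/(4π·369) = 1.644×10^-6 K/W
  R_cellular glass = (1/1.63 − 1/2.02)/(4πk) = 0.1184/(4π·0.0642) = 0.1468 K/W
ΣR = 1.644×10^-6 + 0.1468 = 0.1468 K/W
Q = ΔT/ΣR = (54.3 °C − 17.4 °C)/0.1468 = 251 W

Q = 251 W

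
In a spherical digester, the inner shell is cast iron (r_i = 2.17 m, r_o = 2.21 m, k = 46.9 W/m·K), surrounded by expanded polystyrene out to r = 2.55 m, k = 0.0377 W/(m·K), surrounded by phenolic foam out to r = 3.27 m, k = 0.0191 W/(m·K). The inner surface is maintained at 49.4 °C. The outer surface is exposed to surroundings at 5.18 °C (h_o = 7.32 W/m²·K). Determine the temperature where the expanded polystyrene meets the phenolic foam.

Resistance network (inner→outer):
  R_cast iron = (1/2.17 − 1/2.21)/(4πk) = 0.008341/(4π·46.9) = 1.415×10^-5 K/W
  R_expanded polystyrene = (1/2.21 − 1/2.55)/(4πk) = 0.06033/(4π·0.0377) = 0.1273 K/W
  R_phenolic foam = (1/2.55 − 1/3.27)/(4πk) = 0.08635/(4π·0.0191) = 0.3598 K/W
  R_conv,out = 1/(4πr²h) = 1/(4π·3.27²·7.32) = 0.001017 K/W
ΣR = 1.415×10^-5 + 0.1273 + 0.3598 + 0.001017 = 0.4881 K/W
Q = ΔT/ΣR = (49.4 °C − 5.18 °C)/0.4881 = 90.60 W
From the inner boundary to the expanded polystyrene/phenolic foam interface, ΣR_partial = 0.1273 K/W.
T_interface = T_in − Q·ΣR_partial = 49.4 °C − (90.60)(0.1273) = 37.9 °C

T = 37.9 °C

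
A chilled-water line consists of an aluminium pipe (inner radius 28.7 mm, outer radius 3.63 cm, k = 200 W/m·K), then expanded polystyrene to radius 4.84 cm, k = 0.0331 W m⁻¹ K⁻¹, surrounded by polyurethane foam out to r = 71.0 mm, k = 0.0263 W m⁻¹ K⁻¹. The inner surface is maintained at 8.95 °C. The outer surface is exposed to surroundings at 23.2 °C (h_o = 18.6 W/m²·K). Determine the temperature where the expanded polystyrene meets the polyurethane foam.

Series thermal resistances, inner to outer:
  R'_aluminium = ln(0.0363/0.0287)/(2πk) = 0.2349/(2π·200) = 1.869×10^-4 m·K/W
  R'_expanded polystyrene = ln(0.0484/0.0363)/(2πk) = 0.2877/(2π·0.0331) = 1.383 m·K/W
  R'_polyurethane foam = ln(0.0710/0.0484)/(2πk) = 0.3832/(2π·0.0263) = 2.319 m·K/W
  R'_conv,out = 1/(2πr h) = 1/(2π·0.0710·18.6) = 0.1205 m·K/W
ΣR = 1.869×10^-4 + 1.383 + 2.319 + 0.1205 = 3.823 m·K/W
Q' = ΔT/ΣR = (8.95 °C − 23.2 °C)/3.823 = -3.727 W/m
From the inner boundary to the expanded polystyrene/polyurethane foam interface, ΣR_partial = 1.383 m·K/W.
T_interface = T_in − Q'·ΣR_partial = 8.95 °C − (-3.727)(1.383) = 14.1 °C

T = 14.1 °C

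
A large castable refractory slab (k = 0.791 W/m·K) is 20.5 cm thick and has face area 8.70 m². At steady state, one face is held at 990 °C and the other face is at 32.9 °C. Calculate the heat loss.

Q = kA·ΔT/L = 0.791 × 8.70 × |990 °C − 32.9 °C| / 0.205 = 32100 W

Q = 32.1 kW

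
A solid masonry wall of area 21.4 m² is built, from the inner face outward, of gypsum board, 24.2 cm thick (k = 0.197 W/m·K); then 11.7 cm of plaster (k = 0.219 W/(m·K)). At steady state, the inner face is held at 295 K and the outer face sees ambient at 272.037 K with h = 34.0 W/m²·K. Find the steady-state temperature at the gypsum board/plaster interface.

T = 279.26 K

Series thermal resistances, inner to outer:
  R_gypsum board = L/(kA) = 0.242/(0.197·21.4) = 0.05740 K/W
  R_plaster = L/(kA) = 0.117/(0.219·21.4) = 0.02496 K/W
  R_conv,out = 1/(hA) = 1/(34.0·21.4) = 0.001374 K/W
ΣR = 0.05740 + 0.02496 + 0.001374 = 0.08373 K/W
Q = ΔT/ΣR = (295 K − 272.037 K)/0.08373 = 274.3 W
From the inner boundary to the gypsum board/plaster interface, ΣR_partial = 0.05740 K/W.
T_interface = T_in − Q·ΣR_partial = 295 K − (274.3)(0.05740) = 279.26 K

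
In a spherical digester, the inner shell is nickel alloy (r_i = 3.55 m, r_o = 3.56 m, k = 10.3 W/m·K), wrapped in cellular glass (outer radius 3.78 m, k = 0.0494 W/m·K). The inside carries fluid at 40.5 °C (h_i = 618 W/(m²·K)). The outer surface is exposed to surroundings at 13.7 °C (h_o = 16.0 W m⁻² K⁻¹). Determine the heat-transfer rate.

Treat each layer as a resistance in series:
  R_conv,in = 1/(4πr²h) = 1/(4π·3.55²·618) = 1.022×10^-5 K/W
  R_nickel alloy = (1/3.55 − 1/3.56)/(4πk) = 7.913×10^-4/(4π·10.3) = 6.113×10^-6 K/W
  R_cellular glass = (1/3.56 − 1/3.78)/(4πk) = 0.01635/(4π·0.0494) = 0.02634 K/W
  R_conv,out = 1/(4πr²h) = 1/(4π·3.78²·16.0) = 3.481×10^-4 K/W
ΣR = 1.022×10^-5 + 6.113×10^-6 + 0.02634 + 3.481×10^-4 = 0.02670 K/W
Q = ΔT/ΣR = (40.5 °C − 13.7 °C)/0.02670 = 1000 W

Q = 1000 W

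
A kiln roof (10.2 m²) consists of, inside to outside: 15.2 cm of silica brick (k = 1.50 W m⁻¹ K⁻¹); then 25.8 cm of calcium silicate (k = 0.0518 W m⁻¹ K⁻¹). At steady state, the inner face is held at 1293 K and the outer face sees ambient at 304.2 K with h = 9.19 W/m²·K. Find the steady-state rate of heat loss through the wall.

Treat each layer as a resistance in series:
  R_silica brick = L/(kA) = 0.152/(1.50·10.2) = 0.009935 K/W
  R_calcium silicate = L/(kA) = 0.258/(0.0518·10.2) = 0.4883 K/W
  R_conv,out = 1/(hA) = 1/(9.19·10.2) = 0.01067 K/W
ΣR = 0.009935 + 0.4883 + 0.01067 = 0.5089 K/W
Q = ΔT/ΣR = (1293 K − 304.2 K)/0.5089 = 1940 W

Q = 1940 W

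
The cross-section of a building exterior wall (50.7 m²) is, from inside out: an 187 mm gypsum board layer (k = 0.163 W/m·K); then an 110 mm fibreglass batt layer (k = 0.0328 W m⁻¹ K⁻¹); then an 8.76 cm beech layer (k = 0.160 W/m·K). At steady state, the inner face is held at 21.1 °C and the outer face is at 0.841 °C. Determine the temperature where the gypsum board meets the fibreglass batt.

T = 16.5 °C

Series thermal resistances, inner to outer:
  R_gypsum board = L/(kA) = 0.187/(0.163·50.7) = 0.02263 K/W
  R_fibreglass batt = L/(kA) = 0.110/(0.0328·50.7) = 0.06615 K/W
  R_beech = L/(kA) = 0.0876/(0.160·50.7) = 0.01080 K/W
ΣR = 0.02263 + 0.06615 + 0.01080 = 0.09958 K/W
Q = ΔT/ΣR = (21.1 °C − 0.841 °C)/0.09958 = 203.4 W
From the inner boundary to the gypsum board/fibreglass batt interface, ΣR_partial = 0.02263 K/W.
T_interface = T_in − Q·ΣR_partial = 21.1 °C − (203.4)(0.02263) = 16.5 °C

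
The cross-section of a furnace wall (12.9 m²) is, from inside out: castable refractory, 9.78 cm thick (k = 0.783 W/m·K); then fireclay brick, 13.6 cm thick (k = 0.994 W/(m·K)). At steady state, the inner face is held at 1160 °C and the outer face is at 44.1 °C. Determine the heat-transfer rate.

Treat each layer as a resistance in series:
  R_castable refractory = L/(kA) = 0.0978/(0.783·12.9) = 0.009682 K/W
  R_fireclay brick = L/(kA) = 0.136/(0.994·12.9) = 0.01061 K/W
ΣR = 0.009682 + 0.01061 = 0.02029 K/W
Q = ΔT/ΣR = (1160 °C − 44.1 °C)/0.02029 = 55000 W

Q = 55.0 kW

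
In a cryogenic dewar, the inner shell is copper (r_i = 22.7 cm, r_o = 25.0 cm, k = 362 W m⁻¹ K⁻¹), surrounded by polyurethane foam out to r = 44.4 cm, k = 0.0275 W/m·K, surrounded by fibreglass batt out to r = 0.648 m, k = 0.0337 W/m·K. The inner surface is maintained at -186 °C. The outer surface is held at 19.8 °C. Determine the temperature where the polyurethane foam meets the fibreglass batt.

Resistance network (inner→outer):
  R_copper = (1/0.227 − 1/0.250)/(4πk) = 0.4053/(4π·362) = 8.909×10^-5 K/W
  R_polyurethane foam = (1/0.250 − 1/0.444)/(4πk) = 1.748/(4π·0.0275) = 5.058 K/W
  R_fibreglass batt = (1/0.444 − 1/0.648)/(4πk) = 0.7090/(4π·0.0337) = 1.674 K/W
ΣR = 8.909×10^-5 + 5.058 + 1.674 = 6.732 K/W
Q = ΔT/ΣR = (-186 °C − 19.8 °C)/6.732 = -30.57 W
From the inner boundary to the polyurethane foam/fibreglass batt interface, ΣR_partial = 5.058 K/W.
T_interface = T_in − Q·ΣR_partial = -186 °C − (-30.57)(5.058) = -31.4 °C

T = -31.4 °C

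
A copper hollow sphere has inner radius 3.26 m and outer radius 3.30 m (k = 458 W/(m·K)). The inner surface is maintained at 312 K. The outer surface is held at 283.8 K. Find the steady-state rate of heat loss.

Q = 4.37×10^7 W

Q = 4πk·ΔT/(1/r₁ − 1/r₂) = 4π × 458 × 28.2 / (1/3.26 − 1/3.30) = 4.37×10^7 W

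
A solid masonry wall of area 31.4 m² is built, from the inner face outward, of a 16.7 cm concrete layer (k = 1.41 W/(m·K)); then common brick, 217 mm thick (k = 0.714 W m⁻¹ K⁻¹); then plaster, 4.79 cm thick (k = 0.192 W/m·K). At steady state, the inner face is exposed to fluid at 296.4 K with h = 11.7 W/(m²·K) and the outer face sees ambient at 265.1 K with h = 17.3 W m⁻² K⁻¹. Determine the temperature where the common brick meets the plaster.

Treat each layer as a resistance in series:
  R_conv,in = 1/(hA) = 1/(11.7·31.4) = 0.002722 K/W
  R_concrete = L/(kA) = 0.167/(1.41·31.4) = 0.003772 K/W
  R_common brick = L/(kA) = 0.217/(0.714·31.4) = 0.009679 K/W
  R_plaster = L/(kA) = 0.0479/(0.192·31.4) = 0.007945 K/W
  R_conv,out = 1/(hA) = 1/(17.3·31.4) = 0.001841 K/W
ΣR = 0.002722 + 0.003772 + 0.009679 + 0.007945 + 0.001841 = 0.02596 K/W
Q = ΔT/ΣR = (296.4 K − 265.1 K)/0.02596 = 1206 W
From the inner boundary to the common brick/plaster interface, ΣR_partial = 0.01617 K/W.
T_interface = T_in − Q·ΣR_partial = 296.4 K − (1206)(0.01617) = 276.90 K

T = 276.90 K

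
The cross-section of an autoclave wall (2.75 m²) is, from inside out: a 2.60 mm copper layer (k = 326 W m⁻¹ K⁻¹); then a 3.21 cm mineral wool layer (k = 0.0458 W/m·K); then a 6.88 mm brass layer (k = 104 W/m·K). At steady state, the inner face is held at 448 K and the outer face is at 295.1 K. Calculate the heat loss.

Series thermal resistances, inner to outer:
  R_copper = L/(kA) = 0.00260/(326·2.75) = 2.900×10^-6 K/W
  R_mineral wool = L/(kA) = 0.0321/(0.0458·2.75) = 0.2549 K/W
  R_brass = L/(kA) = 0.00688/(104·2.75) = 2.406×10^-5 K/W
ΣR = 2.900×10^-6 + 0.2549 + 2.406×10^-5 = 0.2549 K/W
Q = ΔT/ΣR = (448 K − 295.1 K)/0.2549 = 600 W

Q = 600 W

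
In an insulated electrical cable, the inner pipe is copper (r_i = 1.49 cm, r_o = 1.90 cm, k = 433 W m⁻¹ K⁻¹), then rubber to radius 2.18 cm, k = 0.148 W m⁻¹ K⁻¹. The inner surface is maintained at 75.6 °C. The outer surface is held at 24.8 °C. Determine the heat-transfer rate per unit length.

Q' = 343 W/m

Treat each layer as a resistance in series:
  R'_copper = ln(0.0190/0.0149)/(2πk) = 0.2431/(2π·433) = 8.935×10^-5 m·K/W
  R'_rubber = ln(0.0218/0.0190)/(2πk) = 0.1375/(2π·0.148) = 0.1478 m·K/W
ΣR = 8.935×10^-5 + 0.1478 = 0.1479 m·K/W
Q' = ΔT/ΣR = (75.6 °C − 24.8 °C)/0.1479 = 343 W/m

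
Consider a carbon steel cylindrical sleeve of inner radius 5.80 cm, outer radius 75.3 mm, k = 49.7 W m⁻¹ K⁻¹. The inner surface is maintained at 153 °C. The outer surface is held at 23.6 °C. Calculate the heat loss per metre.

Q' = 155 kW/m

Q' = 2πk·ΔT/ln(r₂/r₁) = 2π × 49.7 × 129.4 / ln(0.0753/0.0580) = 1.55×10^5 W/m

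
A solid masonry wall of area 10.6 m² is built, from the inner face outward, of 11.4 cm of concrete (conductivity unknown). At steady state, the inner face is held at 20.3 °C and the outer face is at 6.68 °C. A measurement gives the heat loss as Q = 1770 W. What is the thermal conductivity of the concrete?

ΣR = ΔT/Q = |20.3 − 6.68|/1770 = 0.007695 K/W
L/(kA) = 0.007695 ⇒ k = 0.114/(0.007695·10.6) = 1.40 W/m·K

k = 1.40 W/m·K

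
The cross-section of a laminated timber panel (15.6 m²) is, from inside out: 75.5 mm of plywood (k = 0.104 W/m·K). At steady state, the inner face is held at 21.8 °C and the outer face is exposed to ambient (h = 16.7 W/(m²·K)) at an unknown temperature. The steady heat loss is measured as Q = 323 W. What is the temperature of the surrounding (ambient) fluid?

Series resistances:
  R_plywood = L/(kA) = 0.0755/(0.104·15.6) = 0.04654 K/W
  R_conv,out = 1/(hA) = 1/(16.7·15.6) = 0.003838 K/W
ΣR = 0.05037 K/W
ΔT = Q·ΣR = 323 × 0.05037 = 16.27 K
Heat flows outward, so T_out = T_in − ΔT = 21.8 − 16.27 = 5.53 °C

T_out = 5.53 °C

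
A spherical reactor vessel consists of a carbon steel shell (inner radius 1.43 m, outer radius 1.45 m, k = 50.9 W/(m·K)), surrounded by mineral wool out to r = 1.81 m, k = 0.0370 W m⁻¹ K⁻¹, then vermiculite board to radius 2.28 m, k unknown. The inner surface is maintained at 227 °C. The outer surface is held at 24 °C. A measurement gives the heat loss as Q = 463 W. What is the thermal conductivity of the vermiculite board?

ΣR = ΔT/Q = |227 − 24|/463 = 0.4384 K/W
Known resistances:
  R_carbon steel = (1/1.43 − 1/1.45)/(4πk) = 0.009646/(4π·50.9) = 1.508×10^-5 K/W
  R_mineral wool = (1/1.45 − 1/1.81)/(4πk) = 0.1372/(4π·0.0370) = 0.2950 K/W
R_vermiculite board = ΣR − ΣR_known = 0.4384 − 0.2950 = 0.1434 K/W
(1/r₁−1/r₂)/(4πk) = 0.1434 ⇒ k = 0.1139/(4π·0.1434) = 0.0632 W/m·K

k = 0.0632 W/m·K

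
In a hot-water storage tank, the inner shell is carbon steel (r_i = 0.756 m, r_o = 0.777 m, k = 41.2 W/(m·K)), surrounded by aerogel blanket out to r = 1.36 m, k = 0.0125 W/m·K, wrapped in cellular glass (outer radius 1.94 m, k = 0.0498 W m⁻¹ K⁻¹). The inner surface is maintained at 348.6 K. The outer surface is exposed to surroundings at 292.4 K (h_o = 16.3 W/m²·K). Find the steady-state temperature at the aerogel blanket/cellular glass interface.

T = 297.5 K

Treat each layer as a resistance in series:
  R_carbon steel = (1/0.756 − 1/0.777)/(4πk) = 0.03575/(4π·41.2) = 6.905×10^-5 K/W
  R_aerogel blanket = (1/0.777 − 1/1.36)/(4πk) = 0.5517/(4π·0.0125) = 3.512 K/W
  R_cellular glass = (1/1.36 − 1/1.94)/(4πk) = 0.2198/(4π·0.0498) = 0.3513 K/W
  R_conv,out = 1/(4πr²h) = 1/(4π·1.94²·16.3) = 0.001297 K/W
ΣR = 6.905×10^-5 + 3.512 + 0.3513 + 0.001297 = 3.865 K/W
Q = ΔT/ΣR = (348.6 K − 292.4 K)/3.865 = 14.54 W
From the inner boundary to the aerogel blanket/cellular glass interface, ΣR_partial = 3.512 K/W.
T_interface = T_in − Q·ΣR_partial = 348.6 K − (14.54)(3.512) = 297.5 K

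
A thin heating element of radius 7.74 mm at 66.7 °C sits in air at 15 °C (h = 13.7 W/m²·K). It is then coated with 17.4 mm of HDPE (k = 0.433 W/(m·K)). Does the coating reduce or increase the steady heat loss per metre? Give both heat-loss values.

increases: 34.4 → 57.8 W/m

Critical radius for a cylinder: r_cr = k/h = 0.0316 m = 3.16 cm.
Outer radius after coating: r₂ = 0.00774 + 0.0174 = 0.02514 m.
Since r₁ < r_cr and r₂ ≤ r_cr, the coating moves toward the maximum at r_cr — heat loss rises.
Bare: R = 1/(2πr₁h) = 1.501 m·K/W; Q = 51.7/1.501 = 34.4 W/m.
Coated: R = R_cond + R_conv = 0.8951 m·K/W; Q = 51.7/0.8951 = 57.8 W/m.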